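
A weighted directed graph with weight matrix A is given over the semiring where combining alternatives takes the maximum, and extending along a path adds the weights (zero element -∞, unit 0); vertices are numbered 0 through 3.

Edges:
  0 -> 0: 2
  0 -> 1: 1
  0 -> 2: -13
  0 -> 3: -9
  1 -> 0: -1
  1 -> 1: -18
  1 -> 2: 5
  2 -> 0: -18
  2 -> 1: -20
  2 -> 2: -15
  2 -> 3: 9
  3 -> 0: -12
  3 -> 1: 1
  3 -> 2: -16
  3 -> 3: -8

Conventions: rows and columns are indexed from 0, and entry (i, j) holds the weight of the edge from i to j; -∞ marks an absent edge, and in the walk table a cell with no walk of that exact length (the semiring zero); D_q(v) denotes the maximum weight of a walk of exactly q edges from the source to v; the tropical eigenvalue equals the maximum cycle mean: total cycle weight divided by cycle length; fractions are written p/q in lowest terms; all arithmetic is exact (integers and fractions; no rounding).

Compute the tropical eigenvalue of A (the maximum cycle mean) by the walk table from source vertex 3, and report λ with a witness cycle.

q=0: [-∞, -∞, -∞, 0]
q=1: [-12, 1, -16, -8]
q=2: [0, -7, 6, -7]
q=3: [2, 1, -2, 15]
q=4: [4, 16, 6, 7]
Optimal cycle mean attained by: cycle 1->2->3->1, total 5 + 9 + 1, length 3.
Answer: λ = 5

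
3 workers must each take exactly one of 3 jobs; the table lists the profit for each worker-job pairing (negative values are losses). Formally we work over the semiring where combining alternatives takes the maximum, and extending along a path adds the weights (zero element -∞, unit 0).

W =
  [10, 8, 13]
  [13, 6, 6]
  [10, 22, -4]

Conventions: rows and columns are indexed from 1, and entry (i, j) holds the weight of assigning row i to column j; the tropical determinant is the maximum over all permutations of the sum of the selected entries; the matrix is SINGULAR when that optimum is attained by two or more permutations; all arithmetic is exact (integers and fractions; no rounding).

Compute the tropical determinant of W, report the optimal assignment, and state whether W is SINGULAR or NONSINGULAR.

σ = (1, 2, 3): 10 + 6 + (-4) = 12
σ = (1, 3, 2): 10 + 6 + 22 = 38
σ = (2, 1, 3): 8 + 13 + (-4) = 17
σ = (2, 3, 1): 8 + 6 + 10 = 24
σ = (3, 1, 2): 13 + 13 + 22 = 48
σ = (3, 2, 1): 13 + 6 + 10 = 29
Optimal value attained by: σ = (3, 1, 2).
Answer: det⊕(W) = 48; verdict: NONSINGULAR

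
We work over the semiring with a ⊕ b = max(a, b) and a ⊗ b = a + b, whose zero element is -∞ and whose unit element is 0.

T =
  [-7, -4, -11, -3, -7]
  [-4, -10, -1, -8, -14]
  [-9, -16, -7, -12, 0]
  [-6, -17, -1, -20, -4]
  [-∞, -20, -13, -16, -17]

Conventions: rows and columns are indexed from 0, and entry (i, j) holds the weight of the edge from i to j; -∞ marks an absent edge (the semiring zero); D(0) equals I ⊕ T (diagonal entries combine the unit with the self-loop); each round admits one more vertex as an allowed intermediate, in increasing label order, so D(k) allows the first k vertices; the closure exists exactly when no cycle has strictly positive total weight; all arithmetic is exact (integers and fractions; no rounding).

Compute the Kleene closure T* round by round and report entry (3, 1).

D(0):
  [0, -4, -11, -3, -7]
  [-4, 0, -1, -8, -14]
  [-9, -16, 0, -12, 0]
  [-6, -17, -1, 0, -4]
  [-∞, -20, -13, -16, 0]
D(1):
  [0, -4, -11, -3, -7]
  [-4, 0, -1, -7, -11]
  [-9, -13, 0, -12, 0]
  [-6, -10, -1, 0, -4]
  [-∞, -20, -13, -16, 0]
D(2):
  [0, -4, -5, -3, -7]
  [-4, 0, -1, -7, -11]
  [-9, -13, 0, -12, 0]
  [-6, -10, -1, 0, -4]
  [-24, -20, -13, -16, 0]
D(3):
  [0, -4, -5, -3, -5]
  [-4, 0, -1, -7, -1]
  [-9, -13, 0, -12, 0]
  [-6, -10, -1, 0, -1]
  [-22, -20, -13, -16, 0]
D(4):
  [0, -4, -4, -3, -4]
  [-4, 0, -1, -7, -1]
  [-9, -13, 0, -12, 0]
  [-6, -10, -1, 0, -1]
  [-22, -20, -13, -16, 0]
D(5):
  [0, -4, -4, -3, -4]
  [-4, 0, -1, -7, -1]
  [-9, -13, 0, -12, 0]
  [-6, -10, -1, 0, -1]
  [-22, -20, -13, -16, 0]
Answer: T*[3][1] = -10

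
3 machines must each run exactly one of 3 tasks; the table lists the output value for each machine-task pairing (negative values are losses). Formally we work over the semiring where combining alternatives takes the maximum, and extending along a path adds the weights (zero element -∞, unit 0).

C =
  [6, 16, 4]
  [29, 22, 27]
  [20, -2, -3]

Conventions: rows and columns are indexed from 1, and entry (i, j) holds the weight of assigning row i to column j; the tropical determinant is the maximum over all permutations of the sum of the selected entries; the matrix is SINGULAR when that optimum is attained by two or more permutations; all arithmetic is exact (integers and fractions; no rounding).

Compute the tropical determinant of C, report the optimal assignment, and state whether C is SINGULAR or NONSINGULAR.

σ = (1, 2, 3): 6 + 22 + (-3) = 25
σ = (1, 3, 2): 6 + 27 + (-2) = 31
σ = (2, 1, 3): 16 + 29 + (-3) = 42
σ = (2, 3, 1): 16 + 27 + 20 = 63
σ = (3, 1, 2): 4 + 29 + (-2) = 31
σ = (3, 2, 1): 4 + 22 + 20 = 46
Optimal value attained by: σ = (2, 3, 1).
Answer: det⊕(C) = 63; verdict: NONSINGULAR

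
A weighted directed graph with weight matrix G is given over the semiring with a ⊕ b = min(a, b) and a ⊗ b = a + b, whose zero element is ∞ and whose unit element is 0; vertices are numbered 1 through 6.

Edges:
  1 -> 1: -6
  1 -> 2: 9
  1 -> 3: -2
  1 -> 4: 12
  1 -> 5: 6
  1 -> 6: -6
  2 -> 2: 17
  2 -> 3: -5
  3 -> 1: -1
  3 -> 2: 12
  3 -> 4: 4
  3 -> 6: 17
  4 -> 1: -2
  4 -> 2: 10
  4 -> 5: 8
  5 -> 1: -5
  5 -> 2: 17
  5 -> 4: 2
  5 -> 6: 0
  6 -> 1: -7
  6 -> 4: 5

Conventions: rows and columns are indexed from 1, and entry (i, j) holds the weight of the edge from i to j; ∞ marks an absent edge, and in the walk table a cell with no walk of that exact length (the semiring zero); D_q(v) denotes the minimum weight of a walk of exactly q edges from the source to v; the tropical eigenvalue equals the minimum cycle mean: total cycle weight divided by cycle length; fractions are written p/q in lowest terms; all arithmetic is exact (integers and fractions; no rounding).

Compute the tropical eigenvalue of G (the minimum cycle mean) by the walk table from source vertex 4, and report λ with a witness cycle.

q=0: [∞, ∞, ∞, 0, ∞, ∞]
q=1: [-2, 10, ∞, ∞, 8, ∞]
q=2: [-8, 7, -4, 10, 4, -8]
q=3: [-15, 1, -10, -3, -2, -14]
q=4: [-21, -6, -17, -9, -9, -21]
q=5: [-28, -12, -23, -16, -15, -27]
q=6: [-34, -19, -30, -22, -22, -34]
Optimal cycle mean attained by: cycle 1->6->1, total (-6) + (-7), length 2.
Answer: λ = -13/2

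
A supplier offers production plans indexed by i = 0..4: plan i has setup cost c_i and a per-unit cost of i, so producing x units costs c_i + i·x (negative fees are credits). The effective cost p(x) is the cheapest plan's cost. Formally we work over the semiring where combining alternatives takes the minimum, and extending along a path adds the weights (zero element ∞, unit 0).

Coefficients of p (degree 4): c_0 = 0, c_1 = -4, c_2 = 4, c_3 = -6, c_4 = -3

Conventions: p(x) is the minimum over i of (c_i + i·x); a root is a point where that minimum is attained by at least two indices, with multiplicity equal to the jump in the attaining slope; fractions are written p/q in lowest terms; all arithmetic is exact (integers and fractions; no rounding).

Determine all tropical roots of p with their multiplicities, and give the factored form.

hull edge (i=0, c=0) to (i=1, c=-4): slope -4, span 1
hull edge (i=1, c=-4) to (i=3, c=-6): slope -1, span 2
hull edge (i=3, c=-6) to (i=4, c=-3): slope 3, span 1
Factored form: p(x) = -3 ⊗ (x ⊕ (-3)) ⊗ (x ⊕ 1) ⊗ (x ⊕ 1) ⊗ (x ⊕ 4)
Answer: roots = -3 (mult 1), 1 (mult 2), 4 (mult 1)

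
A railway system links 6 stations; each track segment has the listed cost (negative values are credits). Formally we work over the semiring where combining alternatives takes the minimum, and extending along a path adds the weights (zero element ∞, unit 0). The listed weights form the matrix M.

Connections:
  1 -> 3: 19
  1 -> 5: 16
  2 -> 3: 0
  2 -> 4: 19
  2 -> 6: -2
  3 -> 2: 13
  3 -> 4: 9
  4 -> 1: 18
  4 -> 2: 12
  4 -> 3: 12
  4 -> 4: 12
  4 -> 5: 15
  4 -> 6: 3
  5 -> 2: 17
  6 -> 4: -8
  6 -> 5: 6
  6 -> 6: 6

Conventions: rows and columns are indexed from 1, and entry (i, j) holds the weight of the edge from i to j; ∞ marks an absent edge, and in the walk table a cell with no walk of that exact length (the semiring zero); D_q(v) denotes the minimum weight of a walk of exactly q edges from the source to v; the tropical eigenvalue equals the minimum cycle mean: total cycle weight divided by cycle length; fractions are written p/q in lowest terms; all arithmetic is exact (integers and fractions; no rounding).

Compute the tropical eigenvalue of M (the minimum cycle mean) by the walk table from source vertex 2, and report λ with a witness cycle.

q=0: [∞, 0, ∞, ∞, ∞, ∞]
q=1: [∞, ∞, 0, 19, ∞, -2]
q=2: [37, 13, 31, -10, 4, 4]
q=3: [8, 2, 2, -4, 5, -7]
q=4: [14, 8, 2, -15, -1, -1]
q=5: [3, -3, -3, -9, 0, -12]
q=6: [9, 3, -3, -20, -6, -6]
Optimal cycle mean attained by: cycle 4->6->4, total 3 + (-8), length 2.
Answer: λ = -5/2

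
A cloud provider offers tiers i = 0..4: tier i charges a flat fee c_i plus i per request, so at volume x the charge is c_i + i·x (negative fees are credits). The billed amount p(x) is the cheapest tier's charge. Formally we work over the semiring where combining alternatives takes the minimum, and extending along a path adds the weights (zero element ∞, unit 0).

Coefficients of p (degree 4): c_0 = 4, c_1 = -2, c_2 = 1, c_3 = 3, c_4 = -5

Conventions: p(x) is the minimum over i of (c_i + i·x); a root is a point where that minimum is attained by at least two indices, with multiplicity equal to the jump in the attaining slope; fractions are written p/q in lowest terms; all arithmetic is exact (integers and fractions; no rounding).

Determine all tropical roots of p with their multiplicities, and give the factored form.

hull edge (i=0, c=4) to (i=1, c=-2): slope -6, span 1
hull edge (i=1, c=-2) to (i=4, c=-5): slope -1, span 3
Factored form: p(x) = -5 ⊗ (x ⊕ 1) ⊗ (x ⊕ 1) ⊗ (x ⊕ 1) ⊗ (x ⊕ 6)
Answer: roots = 1 (mult 3), 6 (mult 1)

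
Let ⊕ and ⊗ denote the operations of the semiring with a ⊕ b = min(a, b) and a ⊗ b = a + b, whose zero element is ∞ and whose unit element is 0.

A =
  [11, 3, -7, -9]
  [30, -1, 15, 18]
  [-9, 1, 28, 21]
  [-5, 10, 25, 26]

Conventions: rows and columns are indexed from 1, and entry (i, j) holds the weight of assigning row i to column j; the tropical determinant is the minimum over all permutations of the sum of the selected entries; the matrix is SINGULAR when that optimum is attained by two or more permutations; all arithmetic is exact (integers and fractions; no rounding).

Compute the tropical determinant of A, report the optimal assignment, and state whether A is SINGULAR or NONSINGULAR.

σ = (1, 2, 3, 4): 11 + (-1) + 28 + 26 = 64
σ = (1, 2, 4, 3): 11 + (-1) + 21 + 25 = 56
σ = (1, 3, 2, 4): 11 + 15 + 1 + 26 = 53
σ = (1, 3, 4, 2): 11 + 15 + 21 + 10 = 57
σ = (1, 4, 2, 3): 11 + 18 + 1 + 25 = 55
σ = (1, 4, 3, 2): 11 + 18 + 28 + 10 = 67
σ = (2, 1, 3, 4): 3 + 30 + 28 + 26 = 87
σ = (2, 1, 4, 3): 3 + 30 + 21 + 25 = 79
σ = (2, 3, 1, 4): 3 + 15 + (-9) + 26 = 35
σ = (2, 3, 4, 1): 3 + 15 + 21 + (-5) = 34
σ = (2, 4, 1, 3): 3 + 18 + (-9) + 25 = 37
σ = (2, 4, 3, 1): 3 + 18 + 28 + (-5) = 44
σ = (3, 1, 2, 4): (-7) + 30 + 1 + 26 = 50
σ = (3, 1, 4, 2): (-7) + 30 + 21 + 10 = 54
σ = (3, 2, 1, 4): (-7) + (-1) + (-9) + 26 = 9
σ = (3, 2, 4, 1): (-7) + (-1) + 21 + (-5) = 8
σ = (3, 4, 1, 2): (-7) + 18 + (-9) + 10 = 12
σ = (3, 4, 2, 1): (-7) + 18 + 1 + (-5) = 7
σ = (4, 1, 2, 3): (-9) + 30 + 1 + 25 = 47
σ = (4, 1, 3, 2): (-9) + 30 + 28 + 10 = 59
σ = (4, 2, 1, 3): (-9) + (-1) + (-9) + 25 = 6
σ = (4, 2, 3, 1): (-9) + (-1) + 28 + (-5) = 13
σ = (4, 3, 1, 2): (-9) + 15 + (-9) + 10 = 7
σ = (4, 3, 2, 1): (-9) + 15 + 1 + (-5) = 2
Optimal value attained by: σ = (4, 3, 2, 1).
Answer: det⊕(A) = 2; verdict: NONSINGULAR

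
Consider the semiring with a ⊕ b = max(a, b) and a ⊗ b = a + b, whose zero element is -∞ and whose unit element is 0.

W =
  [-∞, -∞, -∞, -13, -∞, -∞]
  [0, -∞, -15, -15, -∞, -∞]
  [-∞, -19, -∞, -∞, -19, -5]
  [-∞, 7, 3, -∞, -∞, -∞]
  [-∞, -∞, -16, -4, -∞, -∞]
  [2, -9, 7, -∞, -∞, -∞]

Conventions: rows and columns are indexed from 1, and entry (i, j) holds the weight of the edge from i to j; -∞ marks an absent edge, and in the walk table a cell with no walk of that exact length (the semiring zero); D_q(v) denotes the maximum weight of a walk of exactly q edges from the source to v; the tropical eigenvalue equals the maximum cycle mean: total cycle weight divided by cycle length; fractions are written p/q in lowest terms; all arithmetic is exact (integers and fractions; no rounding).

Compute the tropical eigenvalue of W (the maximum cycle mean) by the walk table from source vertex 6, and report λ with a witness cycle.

q=0: [-∞, -∞, -∞, -∞, -∞, 0]
q=1: [2, -9, 7, -∞, -∞, -∞]
q=2: [-9, -12, -24, -11, -12, 2]
q=3: [4, -4, 9, -16, -43, -29]
q=4: [-4, -9, -13, -9, -10, 4]
q=5: [6, -2, 11, -14, -32, -18]
q=6: [-2, -7, -11, -7, -8, 6]
Optimal cycle mean attained by: cycle 3->6->3, total (-5) + 7, length 2.
Answer: λ = 1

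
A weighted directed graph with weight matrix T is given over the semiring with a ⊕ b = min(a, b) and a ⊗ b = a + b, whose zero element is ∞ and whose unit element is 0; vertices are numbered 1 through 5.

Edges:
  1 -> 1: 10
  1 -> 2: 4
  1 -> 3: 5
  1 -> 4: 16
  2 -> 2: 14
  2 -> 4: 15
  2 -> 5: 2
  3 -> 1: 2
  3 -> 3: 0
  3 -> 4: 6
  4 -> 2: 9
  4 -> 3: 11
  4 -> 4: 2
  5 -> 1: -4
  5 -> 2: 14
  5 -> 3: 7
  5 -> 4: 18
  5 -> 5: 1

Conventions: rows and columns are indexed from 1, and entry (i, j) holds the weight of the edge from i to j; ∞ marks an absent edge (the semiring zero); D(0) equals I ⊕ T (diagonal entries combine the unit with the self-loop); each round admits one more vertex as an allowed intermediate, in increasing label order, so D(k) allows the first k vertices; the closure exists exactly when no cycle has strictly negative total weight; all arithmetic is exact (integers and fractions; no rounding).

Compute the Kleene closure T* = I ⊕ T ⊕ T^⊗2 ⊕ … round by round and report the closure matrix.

D(0):
  [0, 4, 5, 16, ∞]
  [∞, 0, ∞, 15, 2]
  [2, ∞, 0, 6, ∞]
  [∞, 9, 11, 0, ∞]
  [-4, 14, 7, 18, 0]
D(1):
  [0, 4, 5, 16, ∞]
  [∞, 0, ∞, 15, 2]
  [2, 6, 0, 6, ∞]
  [∞, 9, 11, 0, ∞]
  [-4, 0, 1, 12, 0]
D(2):
  [0, 4, 5, 16, 6]
  [∞, 0, ∞, 15, 2]
  [2, 6, 0, 6, 8]
  [∞, 9, 11, 0, 11]
  [-4, 0, 1, 12, 0]
D(3):
  [0, 4, 5, 11, 6]
  [∞, 0, ∞, 15, 2]
  [2, 6, 0, 6, 8]
  [13, 9, 11, 0, 11]
  [-4, 0, 1, 7, 0]
D(4):
  [0, 4, 5, 11, 6]
  [28, 0, 26, 15, 2]
  [2, 6, 0, 6, 8]
  [13, 9, 11, 0, 11]
  [-4, 0, 1, 7, 0]
D(5):
  [0, 4, 5, 11, 6]
  [-2, 0, 3, 9, 2]
  [2, 6, 0, 6, 8]
  [7, 9, 11, 0, 11]
  [-4, 0, 1, 7, 0]
Answer: T* = [[0, 4, 5, 11, 6], [-2, 0, 3, 9, 2], [2, 6, 0, 6, 8], [7, 9, 11, 0, 11], [-4, 0, 1, 7, 0]]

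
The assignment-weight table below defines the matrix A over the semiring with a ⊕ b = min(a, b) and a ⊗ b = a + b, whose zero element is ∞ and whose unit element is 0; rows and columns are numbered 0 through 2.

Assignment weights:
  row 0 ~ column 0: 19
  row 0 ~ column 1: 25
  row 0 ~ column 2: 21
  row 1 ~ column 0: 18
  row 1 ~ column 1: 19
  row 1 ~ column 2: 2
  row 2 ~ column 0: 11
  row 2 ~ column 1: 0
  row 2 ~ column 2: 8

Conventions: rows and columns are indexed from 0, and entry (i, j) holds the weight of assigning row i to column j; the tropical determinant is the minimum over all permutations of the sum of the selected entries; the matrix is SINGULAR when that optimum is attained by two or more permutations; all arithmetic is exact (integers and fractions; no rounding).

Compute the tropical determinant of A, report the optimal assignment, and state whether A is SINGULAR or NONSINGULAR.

σ = (0, 1, 2): 19 + 19 + 8 = 46
σ = (0, 2, 1): 19 + 2 + 0 = 21
σ = (1, 0, 2): 25 + 18 + 8 = 51
σ = (1, 2, 0): 25 + 2 + 11 = 38
σ = (2, 0, 1): 21 + 18 + 0 = 39
σ = (2, 1, 0): 21 + 19 + 11 = 51
Optimal value attained by: σ = (0, 2, 1).
Answer: det⊕(A) = 21; verdict: NONSINGULAR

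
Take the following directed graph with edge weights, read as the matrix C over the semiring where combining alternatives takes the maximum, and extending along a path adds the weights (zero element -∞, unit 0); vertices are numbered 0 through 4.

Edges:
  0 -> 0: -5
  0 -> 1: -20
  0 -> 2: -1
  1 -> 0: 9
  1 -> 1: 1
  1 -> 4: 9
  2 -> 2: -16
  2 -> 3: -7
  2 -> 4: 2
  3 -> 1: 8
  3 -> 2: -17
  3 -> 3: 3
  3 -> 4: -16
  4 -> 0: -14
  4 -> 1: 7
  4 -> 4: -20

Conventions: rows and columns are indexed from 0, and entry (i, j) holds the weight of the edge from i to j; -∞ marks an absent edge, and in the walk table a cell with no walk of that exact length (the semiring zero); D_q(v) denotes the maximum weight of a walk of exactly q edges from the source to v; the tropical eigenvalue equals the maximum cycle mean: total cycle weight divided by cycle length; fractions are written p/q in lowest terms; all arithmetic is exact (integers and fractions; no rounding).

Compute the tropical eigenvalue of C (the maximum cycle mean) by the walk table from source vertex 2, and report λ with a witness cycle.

q=0: [-∞, -∞, 0, -∞, -∞]
q=1: [-∞, -∞, -16, -7, 2]
q=2: [-12, 9, -24, -4, -14]
q=3: [18, 10, -13, -1, 18]
q=4: [19, 25, 17, 2, 19]
q=5: [34, 26, 18, 10, 34]
Optimal cycle mean attained by: cycle 1->4->1, total 9 + 7, length 2.
Answer: λ = 8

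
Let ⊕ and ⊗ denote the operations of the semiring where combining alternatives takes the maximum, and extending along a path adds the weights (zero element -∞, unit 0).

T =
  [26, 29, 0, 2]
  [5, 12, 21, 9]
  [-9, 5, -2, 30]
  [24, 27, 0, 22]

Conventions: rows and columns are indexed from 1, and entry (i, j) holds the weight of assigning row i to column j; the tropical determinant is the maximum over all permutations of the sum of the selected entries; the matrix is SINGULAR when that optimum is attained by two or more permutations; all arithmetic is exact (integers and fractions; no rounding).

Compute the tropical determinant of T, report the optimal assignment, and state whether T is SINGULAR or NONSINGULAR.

σ = (1, 2, 3, 4): 26 + 12 + (-2) + 22 = 58
σ = (1, 2, 4, 3): 26 + 12 + 30 + 0 = 68
σ = (1, 3, 2, 4): 26 + 21 + 5 + 22 = 74
σ = (1, 3, 4, 2): 26 + 21 + 30 + 27 = 104
σ = (1, 4, 2, 3): 26 + 9 + 5 + 0 = 40
σ = (1, 4, 3, 2): 26 + 9 + (-2) + 27 = 60
σ = (2, 1, 3, 4): 29 + 5 + (-2) + 22 = 54
σ = (2, 1, 4, 3): 29 + 5 + 30 + 0 = 64
σ = (2, 3, 1, 4): 29 + 21 + (-9) + 22 = 63
σ = (2, 3, 4, 1): 29 + 21 + 30 + 24 = 104
σ = (2, 4, 1, 3): 29 + 9 + (-9) + 0 = 29
σ = (2, 4, 3, 1): 29 + 9 + (-2) + 24 = 60
σ = (3, 1, 2, 4): 0 + 5 + 5 + 22 = 32
σ = (3, 1, 4, 2): 0 + 5 + 30 + 27 = 62
σ = (3, 2, 1, 4): 0 + 12 + (-9) + 22 = 25
σ = (3, 2, 4, 1): 0 + 12 + 30 + 24 = 66
σ = (3, 4, 1, 2): 0 + 9 + (-9) + 27 = 27
σ = (3, 4, 2, 1): 0 + 9 + 5 + 24 = 38
σ = (4, 1, 2, 3): 2 + 5 + 5 + 0 = 12
σ = (4, 1, 3, 2): 2 + 5 + (-2) + 27 = 32
σ = (4, 2, 1, 3): 2 + 12 + (-9) + 0 = 5
σ = (4, 2, 3, 1): 2 + 12 + (-2) + 24 = 36
σ = (4, 3, 1, 2): 2 + 21 + (-9) + 27 = 41
σ = (4, 3, 2, 1): 2 + 21 + 5 + 24 = 52
Optimal value attained by: σ = (1, 3, 4, 2).
Answer: det⊕(T) = 104; verdict: SINGULAR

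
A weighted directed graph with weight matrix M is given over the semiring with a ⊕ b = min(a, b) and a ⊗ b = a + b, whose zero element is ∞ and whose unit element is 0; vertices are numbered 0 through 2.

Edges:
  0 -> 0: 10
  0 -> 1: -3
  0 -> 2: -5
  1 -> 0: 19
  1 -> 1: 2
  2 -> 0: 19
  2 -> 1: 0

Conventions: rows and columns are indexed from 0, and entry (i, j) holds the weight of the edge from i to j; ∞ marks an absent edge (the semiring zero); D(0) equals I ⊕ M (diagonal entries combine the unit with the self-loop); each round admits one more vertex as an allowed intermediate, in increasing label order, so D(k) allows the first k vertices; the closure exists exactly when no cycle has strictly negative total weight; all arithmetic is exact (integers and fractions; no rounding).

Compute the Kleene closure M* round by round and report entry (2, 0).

D(0):
  [0, -3, -5]
  [19, 0, ∞]
  [19, 0, 0]
D(1):
  [0, -3, -5]
  [19, 0, 14]
  [19, 0, 0]
D(2):
  [0, -3, -5]
  [19, 0, 14]
  [19, 0, 0]
D(3):
  [0, -5, -5]
  [19, 0, 14]
  [19, 0, 0]
Answer: M*[2][0] = 19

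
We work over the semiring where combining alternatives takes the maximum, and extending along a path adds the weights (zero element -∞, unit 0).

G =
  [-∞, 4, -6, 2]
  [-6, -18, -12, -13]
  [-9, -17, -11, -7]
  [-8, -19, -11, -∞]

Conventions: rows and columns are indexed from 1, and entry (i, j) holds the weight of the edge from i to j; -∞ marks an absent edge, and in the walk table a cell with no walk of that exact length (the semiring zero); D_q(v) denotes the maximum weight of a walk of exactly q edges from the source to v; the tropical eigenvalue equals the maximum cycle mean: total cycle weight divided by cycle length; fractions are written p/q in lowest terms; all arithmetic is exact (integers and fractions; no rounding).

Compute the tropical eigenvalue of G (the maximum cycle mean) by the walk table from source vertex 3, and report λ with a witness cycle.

q=0: [-∞, -∞, 0, -∞]
q=1: [-9, -17, -11, -7]
q=2: [-15, -5, -15, -7]
q=3: [-11, -11, -17, -13]
q=4: [-17, -7, -17, -9]
Optimal cycle mean attained by: cycle 1->2->1, total 4 + (-6), length 2.
Answer: λ = -1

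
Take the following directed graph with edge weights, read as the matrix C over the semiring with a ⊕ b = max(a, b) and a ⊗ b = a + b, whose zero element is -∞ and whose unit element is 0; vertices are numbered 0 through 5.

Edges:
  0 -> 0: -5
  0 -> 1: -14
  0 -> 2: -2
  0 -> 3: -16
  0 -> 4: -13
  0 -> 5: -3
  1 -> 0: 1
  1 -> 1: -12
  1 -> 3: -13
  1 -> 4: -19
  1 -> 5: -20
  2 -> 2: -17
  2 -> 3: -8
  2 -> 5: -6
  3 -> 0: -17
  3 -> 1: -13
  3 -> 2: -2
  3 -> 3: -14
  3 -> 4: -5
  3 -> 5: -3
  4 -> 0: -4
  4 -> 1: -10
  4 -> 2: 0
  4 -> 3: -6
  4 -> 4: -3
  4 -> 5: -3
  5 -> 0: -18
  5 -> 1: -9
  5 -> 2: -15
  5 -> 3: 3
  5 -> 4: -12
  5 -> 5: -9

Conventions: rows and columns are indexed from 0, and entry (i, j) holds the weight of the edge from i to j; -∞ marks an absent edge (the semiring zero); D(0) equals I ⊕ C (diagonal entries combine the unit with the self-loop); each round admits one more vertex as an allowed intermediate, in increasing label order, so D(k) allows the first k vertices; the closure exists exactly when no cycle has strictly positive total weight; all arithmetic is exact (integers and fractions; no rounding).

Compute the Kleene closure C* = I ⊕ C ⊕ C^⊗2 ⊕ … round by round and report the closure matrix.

D(0):
  [0, -14, -2, -16, -13, -3]
  [1, 0, -∞, -13, -19, -20]
  [-∞, -∞, 0, -8, -∞, -6]
  [-17, -13, -2, 0, -5, -3]
  [-4, -10, 0, -6, 0, -3]
  [-18, -9, -15, 3, -12, 0]
D(1):
  [0, -14, -2, -16, -13, -3]
  [1, 0, -1, -13, -12, -2]
  [-∞, -∞, 0, -8, -∞, -6]
  [-17, -13, -2, 0, -5, -3]
  [-4, -10, 0, -6, 0, -3]
  [-18, -9, -15, 3, -12, 0]
D(2):
  [0, -14, -2, -16, -13, -3]
  [1, 0, -1, -13, -12, -2]
  [-∞, -∞, 0, -8, -∞, -6]
  [-12, -13, -2, 0, -5, -3]
  [-4, -10, 0, -6, 0, -3]
  [-8, -9, -10, 3, -12, 0]
D(3):
  [0, -14, -2, -10, -13, -3]
  [1, 0, -1, -9, -12, -2]
  [-∞, -∞, 0, -8, -∞, -6]
  [-12, -13, -2, 0, -5, -3]
  [-4, -10, 0, -6, 0, -3]
  [-8, -9, -10, 3, -12, 0]
D(4):
  [0, -14, -2, -10, -13, -3]
  [1, 0, -1, -9, -12, -2]
  [-20, -21, 0, -8, -13, -6]
  [-12, -13, -2, 0, -5, -3]
  [-4, -10, 0, -6, 0, -3]
  [-8, -9, 1, 3, -2, 0]
D(5):
  [0, -14, -2, -10, -13, -3]
  [1, 0, -1, -9, -12, -2]
  [-17, -21, 0, -8, -13, -6]
  [-9, -13, -2, 0, -5, -3]
  [-4, -10, 0, -6, 0, -3]
  [-6, -9, 1, 3, -2, 0]
D(6):
  [0, -12, -2, 0, -5, -3]
  [1, 0, -1, 1, -4, -2]
  [-12, -15, 0, -3, -8, -6]
  [-9, -12, -2, 0, -5, -3]
  [-4, -10, 0, 0, 0, -3]
  [-6, -9, 1, 3, -2, 0]
Answer: C* = [[0, -12, -2, 0, -5, -3], [1, 0, -1, 1, -4, -2], [-12, -15, 0, -3, -8, -6], [-9, -12, -2, 0, -5, -3], [-4, -10, 0, 0, 0, -3], [-6, -9, 1, 3, -2, 0]]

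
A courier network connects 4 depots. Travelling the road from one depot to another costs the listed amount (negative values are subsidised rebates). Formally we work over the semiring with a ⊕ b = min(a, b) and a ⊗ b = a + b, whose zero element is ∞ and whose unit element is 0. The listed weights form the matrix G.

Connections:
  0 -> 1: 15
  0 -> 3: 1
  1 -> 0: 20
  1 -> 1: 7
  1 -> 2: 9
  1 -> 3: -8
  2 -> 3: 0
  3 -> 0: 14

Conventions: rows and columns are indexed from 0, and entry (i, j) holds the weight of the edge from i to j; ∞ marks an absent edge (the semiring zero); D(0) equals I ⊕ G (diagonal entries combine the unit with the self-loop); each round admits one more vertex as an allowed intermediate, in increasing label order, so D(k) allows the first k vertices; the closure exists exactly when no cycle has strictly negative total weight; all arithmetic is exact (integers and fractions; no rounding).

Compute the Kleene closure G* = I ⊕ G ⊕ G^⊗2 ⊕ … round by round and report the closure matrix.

D(0):
  [0, 15, ∞, 1]
  [20, 0, 9, -8]
  [∞, ∞, 0, 0]
  [14, ∞, ∞, 0]
D(1):
  [0, 15, ∞, 1]
  [20, 0, 9, -8]
  [∞, ∞, 0, 0]
  [14, 29, ∞, 0]
D(2):
  [0, 15, 24, 1]
  [20, 0, 9, -8]
  [∞, ∞, 0, 0]
  [14, 29, 38, 0]
D(3):
  [0, 15, 24, 1]
  [20, 0, 9, -8]
  [∞, ∞, 0, 0]
  [14, 29, 38, 0]
D(4):
  [0, 15, 24, 1]
  [6, 0, 9, -8]
  [14, 29, 0, 0]
  [14, 29, 38, 0]
Answer: G* = [[0, 15, 24, 1], [6, 0, 9, -8], [14, 29, 0, 0], [14, 29, 38, 0]]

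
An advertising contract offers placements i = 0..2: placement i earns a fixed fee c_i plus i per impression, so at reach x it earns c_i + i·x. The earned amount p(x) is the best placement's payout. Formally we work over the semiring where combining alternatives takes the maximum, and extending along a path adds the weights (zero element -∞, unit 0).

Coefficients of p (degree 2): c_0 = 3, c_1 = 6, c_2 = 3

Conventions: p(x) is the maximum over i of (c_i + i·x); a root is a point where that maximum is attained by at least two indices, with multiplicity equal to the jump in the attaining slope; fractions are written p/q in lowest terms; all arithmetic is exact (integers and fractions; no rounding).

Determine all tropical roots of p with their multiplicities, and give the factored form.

hull edge (i=0, c=3) to (i=1, c=6): slope 3, span 1
hull edge (i=1, c=6) to (i=2, c=3): slope -3, span 1
Factored form: p(x) = 3 ⊗ (x ⊕ (-3)) ⊗ (x ⊕ 3)
Answer: roots = -3 (mult 1), 3 (mult 1)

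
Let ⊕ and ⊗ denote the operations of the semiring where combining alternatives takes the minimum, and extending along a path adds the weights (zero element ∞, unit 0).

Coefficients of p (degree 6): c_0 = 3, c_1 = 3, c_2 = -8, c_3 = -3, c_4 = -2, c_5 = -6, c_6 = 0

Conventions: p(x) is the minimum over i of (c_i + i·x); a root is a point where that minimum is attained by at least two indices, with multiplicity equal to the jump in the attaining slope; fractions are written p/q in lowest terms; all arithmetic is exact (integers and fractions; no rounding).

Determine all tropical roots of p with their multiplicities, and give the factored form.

hull edge (i=0, c=3) to (i=2, c=-8): slope -11/2, span 2
hull edge (i=2, c=-8) to (i=5, c=-6): slope 2/3, span 3
hull edge (i=5, c=-6) to (i=6, c=0): slope 6, span 1
Factored form: p(x) = 0 ⊗ (x ⊕ (-6)) ⊗ (x ⊕ (-2/3)) ⊗ (x ⊕ (-2/3)) ⊗ (x ⊕ (-2/3)) ⊗ (x ⊕ 11/2) ⊗ (x ⊕ 11/2)
Answer: roots = -6 (mult 1), -2/3 (mult 3), 11/2 (mult 2)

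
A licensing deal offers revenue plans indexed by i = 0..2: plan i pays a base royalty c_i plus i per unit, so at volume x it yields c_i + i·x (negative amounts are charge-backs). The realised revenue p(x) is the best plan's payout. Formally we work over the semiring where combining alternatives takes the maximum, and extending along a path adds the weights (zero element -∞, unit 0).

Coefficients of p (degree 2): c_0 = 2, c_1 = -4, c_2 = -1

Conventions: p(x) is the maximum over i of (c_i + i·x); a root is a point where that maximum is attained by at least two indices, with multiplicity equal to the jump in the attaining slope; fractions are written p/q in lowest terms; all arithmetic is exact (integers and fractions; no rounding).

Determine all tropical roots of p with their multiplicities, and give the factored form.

hull edge (i=0, c=2) to (i=2, c=-1): slope -3/2, span 2
Factored form: p(x) = -1 ⊗ (x ⊕ 3/2) ⊗ (x ⊕ 3/2)
Answer: roots = 3/2 (mult 2)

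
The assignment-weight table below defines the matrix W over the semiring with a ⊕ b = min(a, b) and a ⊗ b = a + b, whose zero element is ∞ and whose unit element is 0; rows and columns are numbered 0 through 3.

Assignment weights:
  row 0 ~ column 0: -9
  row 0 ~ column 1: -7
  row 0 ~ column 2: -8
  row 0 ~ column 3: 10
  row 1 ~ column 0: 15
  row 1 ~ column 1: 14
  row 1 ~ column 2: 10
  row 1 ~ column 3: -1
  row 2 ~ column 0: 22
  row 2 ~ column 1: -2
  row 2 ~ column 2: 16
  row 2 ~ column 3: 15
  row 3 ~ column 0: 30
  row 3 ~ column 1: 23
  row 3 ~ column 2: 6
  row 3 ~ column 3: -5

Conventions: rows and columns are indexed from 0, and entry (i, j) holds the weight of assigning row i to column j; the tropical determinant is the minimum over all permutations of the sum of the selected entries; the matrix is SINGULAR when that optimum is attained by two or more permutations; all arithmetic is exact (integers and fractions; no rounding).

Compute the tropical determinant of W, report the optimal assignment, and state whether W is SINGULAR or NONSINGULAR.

σ = (0, 1, 2, 3): (-9) + 14 + 16 + (-5) = 16
σ = (0, 1, 3, 2): (-9) + 14 + 15 + 6 = 26
σ = (0, 2, 1, 3): (-9) + 10 + (-2) + (-5) = -6
σ = (0, 2, 3, 1): (-9) + 10 + 15 + 23 = 39
σ = (0, 3, 1, 2): (-9) + (-1) + (-2) + 6 = -6
σ = (0, 3, 2, 1): (-9) + (-1) + 16 + 23 = 29
σ = (1, 0, 2, 3): (-7) + 15 + 16 + (-5) = 19
σ = (1, 0, 3, 2): (-7) + 15 + 15 + 6 = 29
σ = (1, 2, 0, 3): (-7) + 10 + 22 + (-5) = 20
σ = (1, 2, 3, 0): (-7) + 10 + 15 + 30 = 48
σ = (1, 3, 0, 2): (-7) + (-1) + 22 + 6 = 20
σ = (1, 3, 2, 0): (-7) + (-1) + 16 + 30 = 38
σ = (2, 0, 1, 3): (-8) + 15 + (-2) + (-5) = 0
σ = (2, 0, 3, 1): (-8) + 15 + 15 + 23 = 45
σ = (2, 1, 0, 3): (-8) + 14 + 22 + (-5) = 23
σ = (2, 1, 3, 0): (-8) + 14 + 15 + 30 = 51
σ = (2, 3, 0, 1): (-8) + (-1) + 22 + 23 = 36
σ = (2, 3, 1, 0): (-8) + (-1) + (-2) + 30 = 19
σ = (3, 0, 1, 2): 10 + 15 + (-2) + 6 = 29
σ = (3, 0, 2, 1): 10 + 15 + 16 + 23 = 64
σ = (3, 1, 0, 2): 10 + 14 + 22 + 6 = 52
σ = (3, 1, 2, 0): 10 + 14 + 16 + 30 = 70
σ = (3, 2, 0, 1): 10 + 10 + 22 + 23 = 65
σ = (3, 2, 1, 0): 10 + 10 + (-2) + 30 = 48
Optimal value attained by: σ = (0, 2, 1, 3).
Answer: det⊕(W) = -6; verdict: SINGULAR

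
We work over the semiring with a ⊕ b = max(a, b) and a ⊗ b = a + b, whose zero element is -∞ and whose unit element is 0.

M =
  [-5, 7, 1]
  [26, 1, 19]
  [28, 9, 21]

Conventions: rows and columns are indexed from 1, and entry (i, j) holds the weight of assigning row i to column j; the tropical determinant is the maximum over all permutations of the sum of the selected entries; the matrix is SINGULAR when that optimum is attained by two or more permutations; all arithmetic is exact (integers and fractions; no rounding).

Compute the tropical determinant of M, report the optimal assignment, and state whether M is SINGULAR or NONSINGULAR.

σ = (1, 2, 3): (-5) + 1 + 21 = 17
σ = (1, 3, 2): (-5) + 19 + 9 = 23
σ = (2, 1, 3): 7 + 26 + 21 = 54
σ = (2, 3, 1): 7 + 19 + 28 = 54
σ = (3, 1, 2): 1 + 26 + 9 = 36
σ = (3, 2, 1): 1 + 1 + 28 = 30
Optimal value attained by: σ = (2, 1, 3).
Answer: det⊕(M) = 54; verdict: SINGULAR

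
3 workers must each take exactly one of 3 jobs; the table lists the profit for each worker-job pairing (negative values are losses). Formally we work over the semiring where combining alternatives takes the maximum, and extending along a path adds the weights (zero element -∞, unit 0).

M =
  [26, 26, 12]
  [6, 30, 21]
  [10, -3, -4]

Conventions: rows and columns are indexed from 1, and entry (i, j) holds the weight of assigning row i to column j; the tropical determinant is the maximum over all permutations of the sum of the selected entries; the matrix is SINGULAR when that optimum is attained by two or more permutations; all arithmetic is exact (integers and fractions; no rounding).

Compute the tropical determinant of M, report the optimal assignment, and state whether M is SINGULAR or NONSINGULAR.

σ = (1, 2, 3): 26 + 30 + (-4) = 52
σ = (1, 3, 2): 26 + 21 + (-3) = 44
σ = (2, 1, 3): 26 + 6 + (-4) = 28
σ = (2, 3, 1): 26 + 21 + 10 = 57
σ = (3, 1, 2): 12 + 6 + (-3) = 15
σ = (3, 2, 1): 12 + 30 + 10 = 52
Optimal value attained by: σ = (2, 3, 1).
Answer: det⊕(M) = 57; verdict: NONSINGULAR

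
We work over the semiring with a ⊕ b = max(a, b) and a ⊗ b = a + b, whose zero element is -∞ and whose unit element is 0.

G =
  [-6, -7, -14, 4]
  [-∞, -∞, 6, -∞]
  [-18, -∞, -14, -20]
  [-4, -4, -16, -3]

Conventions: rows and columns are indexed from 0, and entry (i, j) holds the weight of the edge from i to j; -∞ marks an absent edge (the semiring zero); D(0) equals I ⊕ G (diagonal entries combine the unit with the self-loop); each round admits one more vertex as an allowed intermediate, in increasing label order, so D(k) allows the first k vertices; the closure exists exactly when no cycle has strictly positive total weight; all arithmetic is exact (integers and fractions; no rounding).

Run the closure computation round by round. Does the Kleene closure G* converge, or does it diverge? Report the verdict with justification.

D(0):
  [0, -7, -14, 4]
  [-∞, 0, 6, -∞]
  [-18, -∞, 0, -20]
  [-4, -4, -16, 0]
D(1):
  [0, -7, -14, 4]
  [-∞, 0, 6, -∞]
  [-18, -25, 0, -14]
  [-4, -4, -16, 0]
D(2):
  [0, -7, -1, 4]
  [-∞, 0, 6, -∞]
  [-18, -25, 0, -14]
  [-4, -4, 2, 0]
D(3):
  [0, -7, -1, 4]
  [-12, 0, 6, -8]
  [-18, -25, 0, -14]
  [-4, -4, 2, 0]
D(4):
  [0, 0, 6, 4]
  [-12, 0, 6, -8]
  [-18, -18, 0, -14]
  [-4, -4, 2, 0]
Key observation: every diagonal entry stays at the unit through all rounds, so no improving cycle exists.
Answer: CONVERGES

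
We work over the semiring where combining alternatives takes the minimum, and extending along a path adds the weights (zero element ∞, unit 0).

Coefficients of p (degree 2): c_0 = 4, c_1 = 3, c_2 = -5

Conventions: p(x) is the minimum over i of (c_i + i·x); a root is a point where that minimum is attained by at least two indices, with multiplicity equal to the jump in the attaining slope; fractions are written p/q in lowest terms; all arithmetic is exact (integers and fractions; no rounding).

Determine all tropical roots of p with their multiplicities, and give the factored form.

hull edge (i=0, c=4) to (i=2, c=-5): slope -9/2, span 2
Factored form: p(x) = -5 ⊗ (x ⊕ 9/2) ⊗ (x ⊕ 9/2)
Answer: roots = 9/2 (mult 2)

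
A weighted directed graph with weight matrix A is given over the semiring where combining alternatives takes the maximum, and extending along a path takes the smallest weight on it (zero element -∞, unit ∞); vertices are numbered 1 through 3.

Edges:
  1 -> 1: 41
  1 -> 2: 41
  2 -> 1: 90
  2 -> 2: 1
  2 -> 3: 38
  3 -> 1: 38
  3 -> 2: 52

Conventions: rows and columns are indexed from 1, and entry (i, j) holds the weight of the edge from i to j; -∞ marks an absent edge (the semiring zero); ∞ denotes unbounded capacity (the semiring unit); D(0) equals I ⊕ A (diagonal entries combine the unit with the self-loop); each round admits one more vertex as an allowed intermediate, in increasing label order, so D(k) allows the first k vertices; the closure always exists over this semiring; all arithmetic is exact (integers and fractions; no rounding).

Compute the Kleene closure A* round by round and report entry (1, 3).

D(0):
  [∞, 41, -∞]
  [90, ∞, 38]
  [38, 52, ∞]
D(1):
  [∞, 41, -∞]
  [90, ∞, 38]
  [38, 52, ∞]
D(2):
  [∞, 41, 38]
  [90, ∞, 38]
  [52, 52, ∞]
D(3):
  [∞, 41, 38]
  [90, ∞, 38]
  [52, 52, ∞]
Answer: A*[1][3] = 38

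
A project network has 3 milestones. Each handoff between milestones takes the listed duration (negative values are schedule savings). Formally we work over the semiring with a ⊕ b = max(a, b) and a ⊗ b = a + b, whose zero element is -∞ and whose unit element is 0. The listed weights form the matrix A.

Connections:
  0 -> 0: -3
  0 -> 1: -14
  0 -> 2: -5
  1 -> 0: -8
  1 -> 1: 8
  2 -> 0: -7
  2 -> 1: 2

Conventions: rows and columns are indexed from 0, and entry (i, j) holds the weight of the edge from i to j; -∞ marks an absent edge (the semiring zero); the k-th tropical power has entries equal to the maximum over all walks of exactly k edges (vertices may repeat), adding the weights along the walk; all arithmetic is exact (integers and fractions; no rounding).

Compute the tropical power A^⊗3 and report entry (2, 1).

A^⊗2:
  [-6, -3, -8]
  [0, 16, -13]
  [-6, 10, -12]
A^⊗3:
  [-9, 5, -11]
  [8, 24, -5]
  [2, 18, -11]
Key observation: the optimum is the walk 2->1->1->1, with weight 2 + 8 + 8 = 18.
Optimal value attained by: walk 2->1->1->1.
Answer: (A^⊗3)[2][1] = 18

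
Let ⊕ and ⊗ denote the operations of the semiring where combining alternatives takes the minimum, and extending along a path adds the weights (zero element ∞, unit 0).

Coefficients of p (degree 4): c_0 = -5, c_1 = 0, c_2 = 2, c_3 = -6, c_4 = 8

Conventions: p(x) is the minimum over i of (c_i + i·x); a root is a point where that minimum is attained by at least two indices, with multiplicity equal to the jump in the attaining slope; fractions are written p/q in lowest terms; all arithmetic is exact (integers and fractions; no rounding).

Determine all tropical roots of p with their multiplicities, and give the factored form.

hull edge (i=0, c=-5) to (i=3, c=-6): slope -1/3, span 3
hull edge (i=3, c=-6) to (i=4, c=8): slope 14, span 1
Factored form: p(x) = 8 ⊗ (x ⊕ (-14)) ⊗ (x ⊕ 1/3) ⊗ (x ⊕ 1/3) ⊗ (x ⊕ 1/3)
Answer: roots = -14 (mult 1), 1/3 (mult 3)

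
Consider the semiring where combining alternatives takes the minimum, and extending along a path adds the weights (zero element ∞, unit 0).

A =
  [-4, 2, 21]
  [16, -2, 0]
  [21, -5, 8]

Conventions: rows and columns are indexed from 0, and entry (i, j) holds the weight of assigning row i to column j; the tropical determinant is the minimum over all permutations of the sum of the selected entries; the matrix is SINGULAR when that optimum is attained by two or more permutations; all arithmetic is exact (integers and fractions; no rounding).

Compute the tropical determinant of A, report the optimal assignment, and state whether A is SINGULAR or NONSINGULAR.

σ = (0, 1, 2): (-4) + (-2) + 8 = 2
σ = (0, 2, 1): (-4) + 0 + (-5) = -9
σ = (1, 0, 2): 2 + 16 + 8 = 26
σ = (1, 2, 0): 2 + 0 + 21 = 23
σ = (2, 0, 1): 21 + 16 + (-5) = 32
σ = (2, 1, 0): 21 + (-2) + 21 = 40
Optimal value attained by: σ = (0, 2, 1).
Answer: det⊕(A) = -9; verdict: NONSINGULAR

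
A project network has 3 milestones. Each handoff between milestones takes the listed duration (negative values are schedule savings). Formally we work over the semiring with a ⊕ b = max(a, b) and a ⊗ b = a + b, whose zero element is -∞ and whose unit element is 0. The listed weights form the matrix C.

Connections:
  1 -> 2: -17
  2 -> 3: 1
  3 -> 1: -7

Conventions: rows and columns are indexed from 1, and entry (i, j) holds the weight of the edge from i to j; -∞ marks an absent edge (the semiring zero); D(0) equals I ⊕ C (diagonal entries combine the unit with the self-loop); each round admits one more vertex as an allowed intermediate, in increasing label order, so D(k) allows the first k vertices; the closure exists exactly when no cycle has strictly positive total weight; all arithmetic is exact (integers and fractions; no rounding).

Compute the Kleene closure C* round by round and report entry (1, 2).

D(0):
  [0, -17, -∞]
  [-∞, 0, 1]
  [-7, -∞, 0]
D(1):
  [0, -17, -∞]
  [-∞, 0, 1]
  [-7, -24, 0]
D(2):
  [0, -17, -16]
  [-∞, 0, 1]
  [-7, -24, 0]
D(3):
  [0, -17, -16]
  [-6, 0, 1]
  [-7, -24, 0]
Answer: C*[1][2] = -17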